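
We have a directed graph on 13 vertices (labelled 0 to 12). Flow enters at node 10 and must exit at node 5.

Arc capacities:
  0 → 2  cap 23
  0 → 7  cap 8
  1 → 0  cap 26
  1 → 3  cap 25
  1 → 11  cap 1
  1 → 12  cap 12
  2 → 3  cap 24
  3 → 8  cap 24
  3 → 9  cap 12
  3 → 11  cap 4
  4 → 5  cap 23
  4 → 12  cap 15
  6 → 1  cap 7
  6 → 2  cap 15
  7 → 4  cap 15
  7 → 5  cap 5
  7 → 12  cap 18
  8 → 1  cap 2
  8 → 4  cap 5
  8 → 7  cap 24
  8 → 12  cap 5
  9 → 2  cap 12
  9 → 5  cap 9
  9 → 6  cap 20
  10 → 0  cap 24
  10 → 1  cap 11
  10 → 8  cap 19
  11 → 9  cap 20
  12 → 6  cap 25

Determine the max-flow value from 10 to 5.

augment #1: 10→0→7→5 bottleneck 5, total now 5
augment #2: 10→8→4→5 bottleneck 5, total now 10
augment #3: 10→0→7→4→5 bottleneck 3, total now 13
augment #4: 10→1→3→9→5 bottleneck 9, total now 22
augment #5: 10→8→7→4→5 bottleneck 12, total now 34

Maximum flow value: 34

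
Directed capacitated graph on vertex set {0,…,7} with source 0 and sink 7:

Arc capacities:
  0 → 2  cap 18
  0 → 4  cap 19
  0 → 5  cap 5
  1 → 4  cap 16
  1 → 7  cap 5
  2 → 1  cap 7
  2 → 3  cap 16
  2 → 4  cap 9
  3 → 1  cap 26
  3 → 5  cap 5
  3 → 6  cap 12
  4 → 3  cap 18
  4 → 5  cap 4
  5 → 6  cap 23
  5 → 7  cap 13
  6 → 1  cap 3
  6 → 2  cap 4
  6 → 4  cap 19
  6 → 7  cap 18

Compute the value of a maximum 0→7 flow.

Maximum flow value: 31

augment #1: 0→5→7 bottleneck 5, total now 5
augment #2: 0→2→1→7 bottleneck 5, total now 10
augment #3: 0→4→5→7 bottleneck 4, total now 14
augment #4: 0→2→3→5→7 bottleneck 4, total now 18
augment #5: 0→2→3→6→7 bottleneck 9, total now 27
augment #6: 0→4→3→6→7 bottleneck 3, total now 30
augment #7: 0→4→3→5→6→7 bottleneck 1, total now 31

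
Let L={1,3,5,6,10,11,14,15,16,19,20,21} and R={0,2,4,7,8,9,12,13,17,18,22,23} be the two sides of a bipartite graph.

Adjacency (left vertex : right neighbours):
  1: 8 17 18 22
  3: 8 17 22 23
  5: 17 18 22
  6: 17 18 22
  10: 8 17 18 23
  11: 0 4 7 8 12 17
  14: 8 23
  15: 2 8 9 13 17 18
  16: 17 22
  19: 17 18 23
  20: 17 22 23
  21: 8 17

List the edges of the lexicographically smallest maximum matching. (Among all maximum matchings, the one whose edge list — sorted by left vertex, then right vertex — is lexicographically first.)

Lex-smallest maximum matching: {(1,8), (3,17), (5,18), (6,22), (10,23), (11,0), (15,2)}

|M| = 7 (so the lex-smallest maximum matching has 7 edges)
process left vertices in ascending order; for each, take the smallest-labelled available neighbour that still permits 7 edges overall, or leave it unmatched if none does
lex-smallest matching: {1-8, 3-17, 5-18, 6-22, 10-23, 11-0, 15-2}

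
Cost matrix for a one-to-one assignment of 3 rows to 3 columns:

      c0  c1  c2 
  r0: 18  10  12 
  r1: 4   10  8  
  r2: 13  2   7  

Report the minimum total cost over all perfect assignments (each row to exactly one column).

Minimum assignment cost: 18

optimal assignment: row0→col2 (cost 12), row1→col0 (cost 4), row2→col1 (cost 2)
total = 12 + 4 + 2 = 18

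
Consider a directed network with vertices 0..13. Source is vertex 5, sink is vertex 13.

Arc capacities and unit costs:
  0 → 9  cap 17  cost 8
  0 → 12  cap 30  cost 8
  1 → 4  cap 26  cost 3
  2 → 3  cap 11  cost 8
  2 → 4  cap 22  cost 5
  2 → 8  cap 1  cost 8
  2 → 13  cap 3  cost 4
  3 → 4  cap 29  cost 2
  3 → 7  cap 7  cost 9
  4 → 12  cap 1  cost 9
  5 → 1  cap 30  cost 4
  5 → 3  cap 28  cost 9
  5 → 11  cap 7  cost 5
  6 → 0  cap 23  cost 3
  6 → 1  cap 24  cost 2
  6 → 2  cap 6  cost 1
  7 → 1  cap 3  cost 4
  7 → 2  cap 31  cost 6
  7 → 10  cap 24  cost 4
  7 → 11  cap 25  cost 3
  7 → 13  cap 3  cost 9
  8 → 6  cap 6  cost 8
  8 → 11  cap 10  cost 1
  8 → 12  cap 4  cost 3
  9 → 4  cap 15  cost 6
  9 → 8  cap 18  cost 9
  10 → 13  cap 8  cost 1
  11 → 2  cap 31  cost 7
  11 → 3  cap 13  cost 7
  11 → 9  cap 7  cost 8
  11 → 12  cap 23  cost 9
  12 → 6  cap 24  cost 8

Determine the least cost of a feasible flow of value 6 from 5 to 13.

shortest-cost path #1: 5→11→2→13 push 3 @ unit cost 16 (adds 48)
shortest-cost path #2: 5→3→7→10→13 push 3 @ unit cost 23 (adds 69)
total cost = 117

Minimum cost for 6 units: 117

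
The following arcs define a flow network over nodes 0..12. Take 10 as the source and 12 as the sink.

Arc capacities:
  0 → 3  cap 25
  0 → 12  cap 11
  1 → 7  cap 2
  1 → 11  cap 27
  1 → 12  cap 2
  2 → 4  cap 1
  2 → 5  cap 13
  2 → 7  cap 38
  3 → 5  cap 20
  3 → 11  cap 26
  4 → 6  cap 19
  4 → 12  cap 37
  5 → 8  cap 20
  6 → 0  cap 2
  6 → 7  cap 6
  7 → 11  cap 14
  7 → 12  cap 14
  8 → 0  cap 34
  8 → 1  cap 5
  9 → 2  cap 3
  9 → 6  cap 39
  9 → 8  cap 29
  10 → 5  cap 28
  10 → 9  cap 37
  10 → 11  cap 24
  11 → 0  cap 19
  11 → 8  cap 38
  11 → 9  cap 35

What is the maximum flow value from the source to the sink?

Maximum flow value: 24

augment #1: 10→11→0→12 bottleneck 11, total now 11
augment #2: 10→5→8→1→12 bottleneck 2, total now 13
augment #3: 10→9→2→4→12 bottleneck 1, total now 14
augment #4: 10→9→2→7→12 bottleneck 2, total now 16
augment #5: 10→9→6→7→12 bottleneck 6, total now 22
augment #6: 10→5→8→1→7→12 bottleneck 2, total now 24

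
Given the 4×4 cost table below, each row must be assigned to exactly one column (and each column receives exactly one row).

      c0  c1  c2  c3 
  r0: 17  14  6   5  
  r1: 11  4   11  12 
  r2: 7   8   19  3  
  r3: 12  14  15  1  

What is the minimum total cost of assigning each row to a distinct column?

optimal assignment: row0→col2 (cost 6), row1→col1 (cost 4), row2→col0 (cost 7), row3→col3 (cost 1)
total = 6 + 4 + 7 + 1 = 18

Minimum assignment cost: 18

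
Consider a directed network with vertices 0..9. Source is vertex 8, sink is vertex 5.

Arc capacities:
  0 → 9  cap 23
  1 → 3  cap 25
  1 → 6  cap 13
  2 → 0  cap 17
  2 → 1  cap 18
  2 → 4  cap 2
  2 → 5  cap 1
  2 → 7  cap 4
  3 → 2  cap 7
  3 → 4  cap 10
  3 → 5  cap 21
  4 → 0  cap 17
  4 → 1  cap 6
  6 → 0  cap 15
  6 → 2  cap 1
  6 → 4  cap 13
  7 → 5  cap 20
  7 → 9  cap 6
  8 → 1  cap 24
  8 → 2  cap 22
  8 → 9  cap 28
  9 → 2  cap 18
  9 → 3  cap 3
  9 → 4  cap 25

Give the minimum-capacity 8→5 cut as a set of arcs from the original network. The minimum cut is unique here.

augment #1: 8→2→5 push 1
augment #2: 8→1→3→5 push 21
augment #3: 8→2→7→5 push 4
max flow = 26; residual-reachable set from 8 gives S-side
cut edges (S→T): {(2,5), (2,7), (3,5)} total cap 26

Min-cut arcs: {(2,5), (2,7), (3,5)} (total capacity 26)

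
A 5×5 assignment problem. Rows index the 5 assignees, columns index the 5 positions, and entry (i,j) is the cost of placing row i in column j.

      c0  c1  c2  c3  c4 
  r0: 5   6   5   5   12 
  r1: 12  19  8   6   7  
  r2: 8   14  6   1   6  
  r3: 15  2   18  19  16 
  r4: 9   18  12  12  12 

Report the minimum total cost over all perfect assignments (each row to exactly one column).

Minimum assignment cost: 24

optimal assignment: row0→col2 (cost 5), row1→col4 (cost 7), row2→col3 (cost 1), row3→col1 (cost 2), row4→col0 (cost 9)
total = 5 + 7 + 1 + 2 + 9 = 24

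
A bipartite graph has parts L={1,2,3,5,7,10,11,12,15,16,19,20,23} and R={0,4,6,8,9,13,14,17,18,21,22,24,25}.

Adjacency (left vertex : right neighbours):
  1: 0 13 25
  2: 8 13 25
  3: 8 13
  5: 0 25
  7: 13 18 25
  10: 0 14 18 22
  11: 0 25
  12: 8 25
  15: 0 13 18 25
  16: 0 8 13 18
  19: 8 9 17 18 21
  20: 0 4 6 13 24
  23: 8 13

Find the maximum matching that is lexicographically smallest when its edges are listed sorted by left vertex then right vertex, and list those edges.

|M| = 8 (so the lex-smallest maximum matching has 8 edges)
process left vertices in ascending order; for each, take the smallest-labelled available neighbour that still permits 8 edges overall, or leave it unmatched if none does
lex-smallest matching: {1-0, 2-8, 3-13, 5-25, 7-18, 10-14, 19-9, 20-4}

Lex-smallest maximum matching: {(1,0), (2,8), (3,13), (5,25), (7,18), (10,14), (19,9), (20,4)}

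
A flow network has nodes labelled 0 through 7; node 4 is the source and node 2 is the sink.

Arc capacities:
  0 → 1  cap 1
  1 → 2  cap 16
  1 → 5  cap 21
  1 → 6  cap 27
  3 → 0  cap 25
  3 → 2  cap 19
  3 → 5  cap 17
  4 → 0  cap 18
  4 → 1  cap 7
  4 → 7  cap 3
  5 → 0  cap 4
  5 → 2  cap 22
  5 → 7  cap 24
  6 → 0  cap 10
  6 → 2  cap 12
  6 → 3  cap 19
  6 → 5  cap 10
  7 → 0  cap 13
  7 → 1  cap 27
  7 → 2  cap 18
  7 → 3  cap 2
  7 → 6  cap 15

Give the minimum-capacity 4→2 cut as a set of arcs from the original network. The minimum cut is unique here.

Min-cut arcs: {(0,1), (4,1), (4,7)} (total capacity 11)

augment #1: 4→1→2 push 7
augment #2: 4→7→2 push 3
augment #3: 4→0→1→2 push 1
max flow = 11; residual-reachable set from 4 gives S-side
cut edges (S→T): {(0,1), (4,1), (4,7)} total cap 11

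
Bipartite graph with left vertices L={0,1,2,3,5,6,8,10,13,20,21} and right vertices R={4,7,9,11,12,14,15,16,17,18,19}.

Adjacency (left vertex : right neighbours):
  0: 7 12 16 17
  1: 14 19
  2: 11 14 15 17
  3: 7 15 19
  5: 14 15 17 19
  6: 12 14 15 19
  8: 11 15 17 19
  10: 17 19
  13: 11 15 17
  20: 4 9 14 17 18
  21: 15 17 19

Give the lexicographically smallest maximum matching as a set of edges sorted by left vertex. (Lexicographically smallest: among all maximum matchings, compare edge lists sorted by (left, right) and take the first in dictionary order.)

|M| = 9 (so the lex-smallest maximum matching has 9 edges)
process left vertices in ascending order; for each, take the smallest-labelled available neighbour that still permits 9 edges overall, or leave it unmatched if none does
lex-smallest matching: {0-16, 1-14, 2-11, 3-7, 5-15, 6-12, 8-17, 10-19, 20-4}

Lex-smallest maximum matching: {(0,16), (1,14), (2,11), (3,7), (5,15), (6,12), (8,17), (10,19), (20,4)}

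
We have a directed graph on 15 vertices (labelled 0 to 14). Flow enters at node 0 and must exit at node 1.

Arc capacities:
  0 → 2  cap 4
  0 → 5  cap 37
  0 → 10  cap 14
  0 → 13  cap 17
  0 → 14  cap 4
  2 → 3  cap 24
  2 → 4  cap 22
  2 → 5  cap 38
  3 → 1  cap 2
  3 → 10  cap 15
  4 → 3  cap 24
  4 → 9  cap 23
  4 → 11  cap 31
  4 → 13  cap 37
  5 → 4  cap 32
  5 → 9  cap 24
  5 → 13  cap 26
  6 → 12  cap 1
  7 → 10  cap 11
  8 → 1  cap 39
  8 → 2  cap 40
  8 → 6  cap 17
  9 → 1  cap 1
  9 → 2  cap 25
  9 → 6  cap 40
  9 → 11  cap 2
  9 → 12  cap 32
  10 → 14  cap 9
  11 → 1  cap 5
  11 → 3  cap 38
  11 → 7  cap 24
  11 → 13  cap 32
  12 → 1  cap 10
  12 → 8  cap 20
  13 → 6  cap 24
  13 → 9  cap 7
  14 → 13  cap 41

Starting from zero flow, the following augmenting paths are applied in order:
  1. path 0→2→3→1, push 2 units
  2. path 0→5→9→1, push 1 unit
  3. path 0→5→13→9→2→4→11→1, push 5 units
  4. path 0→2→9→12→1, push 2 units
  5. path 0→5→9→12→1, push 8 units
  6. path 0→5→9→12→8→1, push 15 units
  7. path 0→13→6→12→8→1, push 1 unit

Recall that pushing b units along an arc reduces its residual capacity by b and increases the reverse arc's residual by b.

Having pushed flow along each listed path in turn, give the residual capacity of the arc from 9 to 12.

Residual capacity of (9,12): 7

after path 1 (0→2→3→1, push 2): res(9,12)=32
after path 2 (0→5→9→1, push 1): res(9,12)=32
after path 3 (0→5→13→9→2→4→11→1, push 5): res(9,12)=32
after path 4 (0→2→9→12→1, push 2): res(9,12)=30
after path 5 (0→5→9→12→1, push 8): res(9,12)=22
after path 6 (0→5→9→12→8→1, push 15): res(9,12)=7
after path 7 (0→13→6→12→8→1, push 1): res(9,12)=7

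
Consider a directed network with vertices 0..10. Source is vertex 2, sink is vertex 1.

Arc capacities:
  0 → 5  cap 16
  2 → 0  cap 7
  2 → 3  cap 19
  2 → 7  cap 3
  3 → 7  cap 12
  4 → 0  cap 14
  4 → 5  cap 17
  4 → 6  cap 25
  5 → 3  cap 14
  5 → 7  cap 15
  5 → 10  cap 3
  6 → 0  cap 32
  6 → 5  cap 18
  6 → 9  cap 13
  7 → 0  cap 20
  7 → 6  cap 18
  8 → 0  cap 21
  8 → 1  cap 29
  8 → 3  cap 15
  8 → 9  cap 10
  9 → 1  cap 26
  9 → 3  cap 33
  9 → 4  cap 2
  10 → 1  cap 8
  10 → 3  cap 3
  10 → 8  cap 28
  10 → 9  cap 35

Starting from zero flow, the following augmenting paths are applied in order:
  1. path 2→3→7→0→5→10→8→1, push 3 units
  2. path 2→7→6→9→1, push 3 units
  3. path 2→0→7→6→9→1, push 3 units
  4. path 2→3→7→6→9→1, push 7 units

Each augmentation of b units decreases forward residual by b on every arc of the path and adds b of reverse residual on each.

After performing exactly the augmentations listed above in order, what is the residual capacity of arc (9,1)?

Residual capacity of (9,1): 13

after path 1 (2→3→7→0→5→10→8→1, push 3): res(9,1)=26
after path 2 (2→7→6→9→1, push 3): res(9,1)=23
after path 3 (2→0→7→6→9→1, push 3): res(9,1)=20
after path 4 (2→3→7→6→9→1, push 7): res(9,1)=13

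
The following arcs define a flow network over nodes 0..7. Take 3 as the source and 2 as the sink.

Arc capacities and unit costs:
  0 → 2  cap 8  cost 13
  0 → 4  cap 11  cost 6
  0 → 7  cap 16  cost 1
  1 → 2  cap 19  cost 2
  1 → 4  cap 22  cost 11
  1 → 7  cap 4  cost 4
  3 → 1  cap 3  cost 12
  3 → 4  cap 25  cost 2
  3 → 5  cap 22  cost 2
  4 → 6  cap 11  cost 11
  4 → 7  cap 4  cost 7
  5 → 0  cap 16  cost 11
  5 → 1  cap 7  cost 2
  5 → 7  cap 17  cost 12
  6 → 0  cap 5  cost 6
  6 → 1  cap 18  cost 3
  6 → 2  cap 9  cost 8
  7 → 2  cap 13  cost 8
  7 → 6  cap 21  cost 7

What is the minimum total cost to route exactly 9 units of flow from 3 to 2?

shortest-cost path #1: 3→5→1→2 push 7 @ unit cost 6 (adds 42)
shortest-cost path #2: 3→1→2 push 2 @ unit cost 14 (adds 28)
total cost = 70

Minimum cost for 9 units: 70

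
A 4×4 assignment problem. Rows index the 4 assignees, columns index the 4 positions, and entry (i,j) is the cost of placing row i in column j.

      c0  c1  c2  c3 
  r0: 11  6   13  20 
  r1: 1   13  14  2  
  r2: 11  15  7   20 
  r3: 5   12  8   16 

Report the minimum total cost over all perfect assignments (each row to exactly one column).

Minimum assignment cost: 20

optimal assignment: row0→col1 (cost 6), row1→col3 (cost 2), row2→col2 (cost 7), row3→col0 (cost 5)
total = 6 + 2 + 7 + 5 = 20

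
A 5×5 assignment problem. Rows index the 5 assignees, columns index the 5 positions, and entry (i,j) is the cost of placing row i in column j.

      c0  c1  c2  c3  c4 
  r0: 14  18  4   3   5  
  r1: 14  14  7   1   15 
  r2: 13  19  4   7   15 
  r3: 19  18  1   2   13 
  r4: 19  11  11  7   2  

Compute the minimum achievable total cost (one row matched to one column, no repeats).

Minimum assignment cost: 31

optimal assignment: row0→col4 (cost 5), row1→col3 (cost 1), row2→col0 (cost 13), row3→col2 (cost 1), row4→col1 (cost 11)
total = 5 + 1 + 13 + 1 + 11 = 31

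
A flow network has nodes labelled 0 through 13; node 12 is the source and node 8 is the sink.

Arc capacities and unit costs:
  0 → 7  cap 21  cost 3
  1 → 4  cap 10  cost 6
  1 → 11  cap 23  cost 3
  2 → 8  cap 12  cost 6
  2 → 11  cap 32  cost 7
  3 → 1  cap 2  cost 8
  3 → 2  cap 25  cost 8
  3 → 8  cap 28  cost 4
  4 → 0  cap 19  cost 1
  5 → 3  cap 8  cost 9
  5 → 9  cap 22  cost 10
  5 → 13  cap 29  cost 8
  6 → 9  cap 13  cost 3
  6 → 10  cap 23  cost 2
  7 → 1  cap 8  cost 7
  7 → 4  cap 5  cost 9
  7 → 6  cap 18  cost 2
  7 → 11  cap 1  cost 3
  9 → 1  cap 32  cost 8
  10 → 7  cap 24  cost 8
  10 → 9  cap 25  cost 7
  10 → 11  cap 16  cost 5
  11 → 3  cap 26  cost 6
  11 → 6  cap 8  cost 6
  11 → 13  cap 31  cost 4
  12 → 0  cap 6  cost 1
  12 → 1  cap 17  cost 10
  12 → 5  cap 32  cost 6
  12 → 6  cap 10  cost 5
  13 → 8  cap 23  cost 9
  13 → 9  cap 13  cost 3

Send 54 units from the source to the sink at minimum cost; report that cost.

shortest-cost path #1: 12→0→7→11→3→8 push 1 @ unit cost 17 (adds 17)
shortest-cost path #2: 12→5→3→8 push 8 @ unit cost 19 (adds 152)
shortest-cost path #3: 12→6→10→11→3→8 push 10 @ unit cost 22 (adds 220)
shortest-cost path #4: 12→5→13→8 push 23 @ unit cost 23 (adds 529)
shortest-cost path #5: 12→1→11→3→8 push 9 @ unit cost 23 (adds 207)
shortest-cost path #6: 12→1→11→3→2→8 push 3 @ unit cost 33 (adds 99)
total cost = 1224

Minimum cost for 54 units: 1224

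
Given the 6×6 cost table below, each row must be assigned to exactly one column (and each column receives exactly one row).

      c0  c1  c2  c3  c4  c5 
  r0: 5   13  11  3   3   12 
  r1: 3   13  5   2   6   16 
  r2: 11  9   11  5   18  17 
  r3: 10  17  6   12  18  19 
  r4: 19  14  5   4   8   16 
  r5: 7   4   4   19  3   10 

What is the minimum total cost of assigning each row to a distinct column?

Minimum assignment cost: 35

optimal assignment: row0→col4 (cost 3), row1→col0 (cost 3), row2→col1 (cost 9), row3→col2 (cost 6), row4→col3 (cost 4), row5→col5 (cost 10)
total = 3 + 3 + 9 + 6 + 4 + 10 = 35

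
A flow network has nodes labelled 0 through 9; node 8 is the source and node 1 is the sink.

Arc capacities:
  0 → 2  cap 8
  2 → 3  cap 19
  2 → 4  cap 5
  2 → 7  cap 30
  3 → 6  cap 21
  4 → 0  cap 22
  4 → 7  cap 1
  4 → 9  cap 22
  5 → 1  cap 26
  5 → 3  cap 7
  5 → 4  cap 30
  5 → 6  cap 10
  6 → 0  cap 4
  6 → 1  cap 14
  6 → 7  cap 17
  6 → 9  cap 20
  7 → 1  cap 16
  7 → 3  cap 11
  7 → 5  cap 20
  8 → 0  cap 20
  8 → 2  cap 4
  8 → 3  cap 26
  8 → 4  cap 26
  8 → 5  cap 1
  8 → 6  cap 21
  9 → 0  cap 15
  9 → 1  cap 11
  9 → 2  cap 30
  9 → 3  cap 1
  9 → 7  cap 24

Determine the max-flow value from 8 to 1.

Maximum flow value: 62

augment #1: 8→5→1 bottleneck 1, total now 1
augment #2: 8→6→1 bottleneck 14, total now 15
augment #3: 8→2→7→1 bottleneck 4, total now 19
augment #4: 8→4→7→1 bottleneck 1, total now 20
augment #5: 8→4→9→1 bottleneck 11, total now 31
augment #6: 8→6→7→1 bottleneck 7, total now 38
augment #7: 8→0→2→7→1 bottleneck 4, total now 42
augment #8: 8→0→2→7→5→1 bottleneck 4, total now 46
augment #9: 8→3→6→7→5→1 bottleneck 10, total now 56
augment #10: 8→4→9→7→5→1 bottleneck 6, total now 62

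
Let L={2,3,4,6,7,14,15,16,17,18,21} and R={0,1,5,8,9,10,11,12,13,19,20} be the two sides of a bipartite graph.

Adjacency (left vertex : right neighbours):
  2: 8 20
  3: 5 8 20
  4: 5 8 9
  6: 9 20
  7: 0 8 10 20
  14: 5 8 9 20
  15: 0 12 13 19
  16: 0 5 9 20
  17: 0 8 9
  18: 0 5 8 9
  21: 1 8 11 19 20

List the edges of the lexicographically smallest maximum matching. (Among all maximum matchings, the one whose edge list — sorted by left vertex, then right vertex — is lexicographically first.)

|M| = 8 (so the lex-smallest maximum matching has 8 edges)
process left vertices in ascending order; for each, take the smallest-labelled available neighbour that still permits 8 edges overall, or leave it unmatched if none does
lex-smallest matching: {2-8, 3-5, 4-9, 6-20, 7-10, 15-12, 16-0, 21-1}

Lex-smallest maximum matching: {(2,8), (3,5), (4,9), (6,20), (7,10), (15,12), (16,0), (21,1)}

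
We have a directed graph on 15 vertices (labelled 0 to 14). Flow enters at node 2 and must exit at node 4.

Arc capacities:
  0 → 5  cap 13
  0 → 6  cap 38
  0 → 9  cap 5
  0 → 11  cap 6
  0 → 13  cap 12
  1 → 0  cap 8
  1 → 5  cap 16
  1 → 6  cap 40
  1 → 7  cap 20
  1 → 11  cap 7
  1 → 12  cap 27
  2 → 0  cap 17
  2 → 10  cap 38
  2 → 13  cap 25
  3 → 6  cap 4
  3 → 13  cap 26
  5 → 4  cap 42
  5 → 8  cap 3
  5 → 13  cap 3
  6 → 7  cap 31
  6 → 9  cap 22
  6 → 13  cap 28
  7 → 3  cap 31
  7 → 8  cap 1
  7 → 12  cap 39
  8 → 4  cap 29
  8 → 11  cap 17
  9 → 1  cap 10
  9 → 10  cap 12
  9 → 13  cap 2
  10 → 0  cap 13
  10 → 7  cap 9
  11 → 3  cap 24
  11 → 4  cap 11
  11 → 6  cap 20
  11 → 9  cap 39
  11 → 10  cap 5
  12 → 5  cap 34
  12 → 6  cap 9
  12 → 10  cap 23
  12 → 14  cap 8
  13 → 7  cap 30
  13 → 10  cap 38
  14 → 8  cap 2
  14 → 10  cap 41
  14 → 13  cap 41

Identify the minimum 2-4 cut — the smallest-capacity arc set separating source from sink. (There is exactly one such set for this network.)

Min-cut arcs: {(5,4), (5,8), (7,8), (11,4), (14,8)} (total capacity 59)

augment #1: 2→0→5→4 push 13
augment #2: 2→0→11→4 push 4
augment #3: 2→10→0→11→4 push 2
augment #4: 2→10→7→8→4 push 1
augment #5: 2→10→7→12→5→4 push 8
augment #6: 2→13→7→12→5→4 push 21
augment #7: 2→10→0→9→1→11→4 push 5
augment #8: 2→13→7→12→5→8→4 push 3
augment #9: 2→13→7→12→14→8→4 push 1
augment #10: 2→10→0→6→7→12→14→8→4 push 1
max flow = 59; residual-reachable set from 2 gives S-side
cut edges (S→T): {(5,4), (5,8), (7,8), (11,4), (14,8)} total cap 59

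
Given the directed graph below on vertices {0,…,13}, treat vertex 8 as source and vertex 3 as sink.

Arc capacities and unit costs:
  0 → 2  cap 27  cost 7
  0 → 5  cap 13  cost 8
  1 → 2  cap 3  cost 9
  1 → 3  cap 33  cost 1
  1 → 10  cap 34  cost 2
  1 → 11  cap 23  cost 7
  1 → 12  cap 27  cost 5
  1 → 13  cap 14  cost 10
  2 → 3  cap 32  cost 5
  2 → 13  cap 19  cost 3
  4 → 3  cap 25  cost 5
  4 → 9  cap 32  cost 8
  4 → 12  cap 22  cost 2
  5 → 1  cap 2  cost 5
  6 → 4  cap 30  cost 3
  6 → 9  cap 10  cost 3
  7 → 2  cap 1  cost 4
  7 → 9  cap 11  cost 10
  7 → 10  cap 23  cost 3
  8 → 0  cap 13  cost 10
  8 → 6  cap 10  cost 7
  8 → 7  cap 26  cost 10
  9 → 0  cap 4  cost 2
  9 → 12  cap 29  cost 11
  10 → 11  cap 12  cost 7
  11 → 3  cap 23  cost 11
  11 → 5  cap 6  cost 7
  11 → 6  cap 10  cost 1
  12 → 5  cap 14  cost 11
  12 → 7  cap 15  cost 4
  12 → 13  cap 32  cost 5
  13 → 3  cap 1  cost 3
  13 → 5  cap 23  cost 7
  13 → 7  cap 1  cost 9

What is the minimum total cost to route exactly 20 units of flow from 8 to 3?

shortest-cost path #1: 8→6→4→3 push 10 @ unit cost 15 (adds 150)
shortest-cost path #2: 8→7→2→3 push 1 @ unit cost 19 (adds 19)
shortest-cost path #3: 8→0→2→3 push 9 @ unit cost 22 (adds 198)
total cost = 367

Minimum cost for 20 units: 367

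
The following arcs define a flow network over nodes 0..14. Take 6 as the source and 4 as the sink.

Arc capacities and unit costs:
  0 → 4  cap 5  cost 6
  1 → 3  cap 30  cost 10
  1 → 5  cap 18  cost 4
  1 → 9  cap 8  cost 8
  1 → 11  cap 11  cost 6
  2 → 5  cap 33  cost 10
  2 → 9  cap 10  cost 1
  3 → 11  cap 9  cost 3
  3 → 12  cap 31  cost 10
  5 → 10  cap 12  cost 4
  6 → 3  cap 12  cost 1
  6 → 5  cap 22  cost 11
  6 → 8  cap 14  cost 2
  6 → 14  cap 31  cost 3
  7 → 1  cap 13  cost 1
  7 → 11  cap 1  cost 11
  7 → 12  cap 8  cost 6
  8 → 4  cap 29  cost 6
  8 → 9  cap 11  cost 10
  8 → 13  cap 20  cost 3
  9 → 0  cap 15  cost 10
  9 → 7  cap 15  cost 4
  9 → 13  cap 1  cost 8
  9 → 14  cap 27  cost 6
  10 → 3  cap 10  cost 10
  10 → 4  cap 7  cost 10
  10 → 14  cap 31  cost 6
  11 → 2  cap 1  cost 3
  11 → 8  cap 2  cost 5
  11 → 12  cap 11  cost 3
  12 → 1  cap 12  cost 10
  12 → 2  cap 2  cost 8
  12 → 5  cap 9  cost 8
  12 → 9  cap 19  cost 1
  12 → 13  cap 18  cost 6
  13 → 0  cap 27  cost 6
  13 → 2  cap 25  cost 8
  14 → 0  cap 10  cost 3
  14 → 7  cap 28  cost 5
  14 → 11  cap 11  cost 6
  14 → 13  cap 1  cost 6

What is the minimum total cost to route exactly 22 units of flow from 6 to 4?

shortest-cost path #1: 6→8→4 push 14 @ unit cost 8 (adds 112)
shortest-cost path #2: 6→14→0→4 push 5 @ unit cost 12 (adds 60)
shortest-cost path #3: 6→3→11→8→4 push 2 @ unit cost 15 (adds 30)
shortest-cost path #4: 6→5→10→4 push 1 @ unit cost 25 (adds 25)
total cost = 227

Minimum cost for 22 units: 227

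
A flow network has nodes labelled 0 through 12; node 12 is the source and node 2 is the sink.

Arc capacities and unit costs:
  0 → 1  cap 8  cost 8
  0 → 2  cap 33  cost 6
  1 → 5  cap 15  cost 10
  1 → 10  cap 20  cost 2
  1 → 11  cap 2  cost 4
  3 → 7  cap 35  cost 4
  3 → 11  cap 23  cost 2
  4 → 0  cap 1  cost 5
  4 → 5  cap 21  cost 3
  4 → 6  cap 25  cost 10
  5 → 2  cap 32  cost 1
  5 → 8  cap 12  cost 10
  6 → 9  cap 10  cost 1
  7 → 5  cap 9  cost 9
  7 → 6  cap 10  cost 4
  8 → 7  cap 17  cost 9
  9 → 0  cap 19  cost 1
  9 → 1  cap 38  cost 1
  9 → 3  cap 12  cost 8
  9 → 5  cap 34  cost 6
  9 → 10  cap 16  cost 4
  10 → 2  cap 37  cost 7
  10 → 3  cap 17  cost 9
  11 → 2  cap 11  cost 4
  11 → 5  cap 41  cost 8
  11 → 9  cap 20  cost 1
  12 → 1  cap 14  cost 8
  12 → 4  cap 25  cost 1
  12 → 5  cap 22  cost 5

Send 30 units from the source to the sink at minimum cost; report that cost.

shortest-cost path #1: 12→4→5→2 push 21 @ unit cost 5 (adds 105)
shortest-cost path #2: 12→5→2 push 9 @ unit cost 6 (adds 54)
total cost = 159

Minimum cost for 30 units: 159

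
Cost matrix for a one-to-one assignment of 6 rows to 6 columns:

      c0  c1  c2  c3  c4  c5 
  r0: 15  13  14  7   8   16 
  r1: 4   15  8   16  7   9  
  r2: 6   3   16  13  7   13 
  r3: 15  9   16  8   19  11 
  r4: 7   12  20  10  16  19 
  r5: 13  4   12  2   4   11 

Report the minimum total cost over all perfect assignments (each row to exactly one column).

optimal assignment: row0→col4 (cost 8), row1→col2 (cost 8), row2→col1 (cost 3), row3→col5 (cost 11), row4→col0 (cost 7), row5→col3 (cost 2)
total = 8 + 8 + 3 + 11 + 7 + 2 = 39

Minimum assignment cost: 39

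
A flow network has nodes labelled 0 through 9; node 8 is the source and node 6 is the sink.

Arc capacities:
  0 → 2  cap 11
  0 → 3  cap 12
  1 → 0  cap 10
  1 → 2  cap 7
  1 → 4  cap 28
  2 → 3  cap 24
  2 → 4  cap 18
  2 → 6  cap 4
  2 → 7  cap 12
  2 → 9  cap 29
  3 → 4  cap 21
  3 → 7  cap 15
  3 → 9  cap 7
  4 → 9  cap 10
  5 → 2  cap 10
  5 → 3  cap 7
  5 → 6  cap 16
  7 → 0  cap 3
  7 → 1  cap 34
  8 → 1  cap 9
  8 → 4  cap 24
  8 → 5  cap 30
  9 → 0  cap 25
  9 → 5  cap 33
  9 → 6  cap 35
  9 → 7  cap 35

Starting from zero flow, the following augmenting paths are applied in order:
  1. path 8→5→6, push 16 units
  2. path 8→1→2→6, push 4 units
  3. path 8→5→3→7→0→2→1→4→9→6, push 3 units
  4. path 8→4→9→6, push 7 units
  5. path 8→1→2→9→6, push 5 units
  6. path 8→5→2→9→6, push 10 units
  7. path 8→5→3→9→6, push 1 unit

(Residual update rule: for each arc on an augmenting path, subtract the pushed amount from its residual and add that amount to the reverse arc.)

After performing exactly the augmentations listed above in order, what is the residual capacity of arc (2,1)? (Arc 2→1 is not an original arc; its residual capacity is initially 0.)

Residual capacity of (2,1): 6

after path 1 (8→5→6, push 16): res(2,1)=0
after path 2 (8→1→2→6, push 4): res(2,1)=4
after path 3 (8→5→3→7→0→2→1→4→9→6, push 3): res(2,1)=1
after path 4 (8→4→9→6, push 7): res(2,1)=1
after path 5 (8→1→2→9→6, push 5): res(2,1)=6
after path 6 (8→5→2→9→6, push 10): res(2,1)=6
after path 7 (8→5→3→9→6, push 1): res(2,1)=6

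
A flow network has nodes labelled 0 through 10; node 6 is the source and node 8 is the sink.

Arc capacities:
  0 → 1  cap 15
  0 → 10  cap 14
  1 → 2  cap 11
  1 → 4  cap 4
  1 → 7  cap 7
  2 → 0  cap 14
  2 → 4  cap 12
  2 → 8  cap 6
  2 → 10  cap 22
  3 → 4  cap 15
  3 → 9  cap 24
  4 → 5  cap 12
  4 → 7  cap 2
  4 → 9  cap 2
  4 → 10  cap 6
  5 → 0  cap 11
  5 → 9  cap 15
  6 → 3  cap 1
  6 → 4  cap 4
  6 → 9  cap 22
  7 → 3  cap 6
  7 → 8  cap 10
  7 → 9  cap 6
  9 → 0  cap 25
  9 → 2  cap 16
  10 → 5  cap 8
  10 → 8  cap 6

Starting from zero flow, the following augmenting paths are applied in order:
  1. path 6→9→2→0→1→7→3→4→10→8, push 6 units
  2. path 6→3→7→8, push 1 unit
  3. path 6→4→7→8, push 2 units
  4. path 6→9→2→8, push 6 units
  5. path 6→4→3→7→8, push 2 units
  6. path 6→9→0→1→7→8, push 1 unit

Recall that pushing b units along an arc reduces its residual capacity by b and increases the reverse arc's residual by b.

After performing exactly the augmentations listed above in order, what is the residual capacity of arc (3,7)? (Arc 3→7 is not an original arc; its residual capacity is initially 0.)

Residual capacity of (3,7): 3

after path 1 (6→9→2→0→1→7→3→4→10→8, push 6): res(3,7)=6
after path 2 (6→3→7→8, push 1): res(3,7)=5
after path 3 (6→4→7→8, push 2): res(3,7)=5
after path 4 (6→9→2→8, push 6): res(3,7)=5
after path 5 (6→4→3→7→8, push 2): res(3,7)=3
after path 6 (6→9→0→1→7→8, push 1): res(3,7)=3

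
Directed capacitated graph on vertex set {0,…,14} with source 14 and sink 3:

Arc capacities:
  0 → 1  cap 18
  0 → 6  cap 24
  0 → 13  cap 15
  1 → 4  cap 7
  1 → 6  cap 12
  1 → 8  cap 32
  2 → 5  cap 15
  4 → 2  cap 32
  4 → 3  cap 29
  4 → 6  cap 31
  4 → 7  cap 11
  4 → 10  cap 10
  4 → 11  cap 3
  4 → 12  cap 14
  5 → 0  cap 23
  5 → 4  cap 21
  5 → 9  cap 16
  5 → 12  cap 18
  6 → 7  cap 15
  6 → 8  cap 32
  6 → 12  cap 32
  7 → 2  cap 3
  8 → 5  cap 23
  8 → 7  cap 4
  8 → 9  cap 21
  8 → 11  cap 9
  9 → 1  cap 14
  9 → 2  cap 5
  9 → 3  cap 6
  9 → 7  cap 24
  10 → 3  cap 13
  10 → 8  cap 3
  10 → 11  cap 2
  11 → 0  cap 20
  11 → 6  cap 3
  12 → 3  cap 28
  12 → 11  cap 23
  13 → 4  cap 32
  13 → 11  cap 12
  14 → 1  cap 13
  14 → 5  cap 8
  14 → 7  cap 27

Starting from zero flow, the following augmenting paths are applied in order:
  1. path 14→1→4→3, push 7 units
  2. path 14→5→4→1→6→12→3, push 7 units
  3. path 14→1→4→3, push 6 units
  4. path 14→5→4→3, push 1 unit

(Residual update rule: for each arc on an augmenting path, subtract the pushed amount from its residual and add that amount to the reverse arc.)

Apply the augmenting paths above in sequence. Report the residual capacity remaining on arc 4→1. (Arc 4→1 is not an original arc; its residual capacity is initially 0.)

after path 1 (14→1→4→3, push 7): res(4,1)=7
after path 2 (14→5→4→1→6→12→3, push 7): res(4,1)=0
after path 3 (14→1→4→3, push 6): res(4,1)=6
after path 4 (14→5→4→3, push 1): res(4,1)=6

Residual capacity of (4,1): 6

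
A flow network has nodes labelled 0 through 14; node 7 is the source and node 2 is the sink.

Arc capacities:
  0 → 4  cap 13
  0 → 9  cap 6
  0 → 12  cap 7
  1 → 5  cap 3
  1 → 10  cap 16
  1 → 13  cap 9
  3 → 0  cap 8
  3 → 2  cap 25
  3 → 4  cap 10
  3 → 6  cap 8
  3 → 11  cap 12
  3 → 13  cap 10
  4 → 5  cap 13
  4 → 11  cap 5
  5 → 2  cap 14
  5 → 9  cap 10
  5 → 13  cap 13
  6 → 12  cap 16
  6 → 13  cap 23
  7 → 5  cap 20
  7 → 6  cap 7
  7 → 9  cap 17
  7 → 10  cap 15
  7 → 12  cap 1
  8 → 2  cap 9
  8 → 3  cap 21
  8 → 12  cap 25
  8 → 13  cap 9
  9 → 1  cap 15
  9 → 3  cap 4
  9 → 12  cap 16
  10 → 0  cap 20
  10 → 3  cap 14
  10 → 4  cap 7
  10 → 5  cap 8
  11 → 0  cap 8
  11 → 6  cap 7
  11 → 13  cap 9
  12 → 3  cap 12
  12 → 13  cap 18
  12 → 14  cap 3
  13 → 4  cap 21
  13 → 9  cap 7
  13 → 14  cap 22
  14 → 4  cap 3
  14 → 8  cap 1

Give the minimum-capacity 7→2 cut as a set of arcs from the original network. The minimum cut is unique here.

augment #1: 7→5→2 push 14
augment #2: 7→9→3→2 push 4
augment #3: 7→10→3→2 push 14
augment #4: 7→12→3→2 push 1
augment #5: 7→6→12→3→2 push 6
augment #6: 7→5→13→14→8→2 push 1
max flow = 40; residual-reachable set from 7 gives S-side
cut edges (S→T): {(3,2), (5,2), (14,8)} total cap 40

Min-cut arcs: {(3,2), (5,2), (14,8)} (total capacity 40)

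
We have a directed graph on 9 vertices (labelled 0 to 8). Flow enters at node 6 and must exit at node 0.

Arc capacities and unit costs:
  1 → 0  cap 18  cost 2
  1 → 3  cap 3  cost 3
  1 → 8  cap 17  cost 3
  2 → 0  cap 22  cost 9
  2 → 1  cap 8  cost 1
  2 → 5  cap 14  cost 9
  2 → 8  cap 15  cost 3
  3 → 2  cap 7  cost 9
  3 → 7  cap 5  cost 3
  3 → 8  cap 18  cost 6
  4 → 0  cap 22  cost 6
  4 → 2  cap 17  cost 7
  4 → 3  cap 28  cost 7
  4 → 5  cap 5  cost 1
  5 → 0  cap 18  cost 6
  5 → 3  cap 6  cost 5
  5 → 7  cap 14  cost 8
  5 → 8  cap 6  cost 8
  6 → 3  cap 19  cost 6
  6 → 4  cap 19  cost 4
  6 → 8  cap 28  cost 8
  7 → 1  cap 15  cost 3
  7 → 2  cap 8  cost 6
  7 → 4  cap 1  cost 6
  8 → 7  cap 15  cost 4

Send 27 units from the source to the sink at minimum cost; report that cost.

shortest-cost path #1: 6→4→0 push 19 @ unit cost 10 (adds 190)
shortest-cost path #2: 6→3→7→1→0 push 5 @ unit cost 14 (adds 70)
shortest-cost path #3: 6→8→7→1→0 push 3 @ unit cost 17 (adds 51)
total cost = 311

Minimum cost for 27 units: 311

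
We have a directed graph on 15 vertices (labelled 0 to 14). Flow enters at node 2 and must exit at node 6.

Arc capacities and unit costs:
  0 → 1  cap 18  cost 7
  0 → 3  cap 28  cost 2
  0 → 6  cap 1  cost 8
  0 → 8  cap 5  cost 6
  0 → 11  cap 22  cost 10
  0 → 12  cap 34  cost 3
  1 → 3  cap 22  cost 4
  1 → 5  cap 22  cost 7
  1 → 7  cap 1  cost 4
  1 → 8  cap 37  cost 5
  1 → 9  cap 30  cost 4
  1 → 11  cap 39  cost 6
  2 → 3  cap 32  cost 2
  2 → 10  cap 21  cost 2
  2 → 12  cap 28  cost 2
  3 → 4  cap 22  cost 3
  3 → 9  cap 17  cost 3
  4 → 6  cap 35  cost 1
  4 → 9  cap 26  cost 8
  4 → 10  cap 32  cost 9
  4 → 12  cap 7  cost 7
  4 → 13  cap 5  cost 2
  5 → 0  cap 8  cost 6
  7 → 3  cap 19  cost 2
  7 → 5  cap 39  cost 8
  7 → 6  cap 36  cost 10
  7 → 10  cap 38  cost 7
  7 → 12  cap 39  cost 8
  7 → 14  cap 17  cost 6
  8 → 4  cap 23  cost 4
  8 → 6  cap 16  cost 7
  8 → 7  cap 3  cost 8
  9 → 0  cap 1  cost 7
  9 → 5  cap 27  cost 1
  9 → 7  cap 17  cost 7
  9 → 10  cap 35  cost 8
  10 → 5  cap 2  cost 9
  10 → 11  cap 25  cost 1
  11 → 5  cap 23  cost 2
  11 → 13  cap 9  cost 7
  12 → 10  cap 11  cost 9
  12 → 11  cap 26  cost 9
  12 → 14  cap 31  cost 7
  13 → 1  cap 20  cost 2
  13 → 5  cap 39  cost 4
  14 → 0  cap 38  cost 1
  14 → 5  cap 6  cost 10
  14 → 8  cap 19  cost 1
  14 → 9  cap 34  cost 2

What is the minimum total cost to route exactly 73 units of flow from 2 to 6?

shortest-cost path #1: 2→3→4→6 push 22 @ unit cost 6 (adds 132)
shortest-cost path #2: 2→12→14→8→4→6 push 13 @ unit cost 15 (adds 195)
shortest-cost path #3: 2→12→14→8→6 push 6 @ unit cost 17 (adds 102)
shortest-cost path #4: 2→12→14→0→6 push 1 @ unit cost 18 (adds 18)
shortest-cost path #5: 2→3→9→7→6 push 10 @ unit cost 22 (adds 220)
shortest-cost path #6: 2→12→14→0→8→6 push 5 @ unit cost 23 (adds 115)
shortest-cost path #7: 2→10→11→13→1→8→6 push 5 @ unit cost 24 (adds 120)
shortest-cost path #8: 2→10→11→13→1→7→6 push 1 @ unit cost 26 (adds 26)
shortest-cost path #9: 2→12→14→9→7→6 push 3 @ unit cost 28 (adds 84)
shortest-cost path #10: 2→10→11→5→0→14→9→7→6 push 4 @ unit cost 29 (adds 116)
shortest-cost path #11: 2→10→11→13→1→8→7→6 push 3 @ unit cost 35 (adds 105)
total cost = 1233

Minimum cost for 73 units: 1233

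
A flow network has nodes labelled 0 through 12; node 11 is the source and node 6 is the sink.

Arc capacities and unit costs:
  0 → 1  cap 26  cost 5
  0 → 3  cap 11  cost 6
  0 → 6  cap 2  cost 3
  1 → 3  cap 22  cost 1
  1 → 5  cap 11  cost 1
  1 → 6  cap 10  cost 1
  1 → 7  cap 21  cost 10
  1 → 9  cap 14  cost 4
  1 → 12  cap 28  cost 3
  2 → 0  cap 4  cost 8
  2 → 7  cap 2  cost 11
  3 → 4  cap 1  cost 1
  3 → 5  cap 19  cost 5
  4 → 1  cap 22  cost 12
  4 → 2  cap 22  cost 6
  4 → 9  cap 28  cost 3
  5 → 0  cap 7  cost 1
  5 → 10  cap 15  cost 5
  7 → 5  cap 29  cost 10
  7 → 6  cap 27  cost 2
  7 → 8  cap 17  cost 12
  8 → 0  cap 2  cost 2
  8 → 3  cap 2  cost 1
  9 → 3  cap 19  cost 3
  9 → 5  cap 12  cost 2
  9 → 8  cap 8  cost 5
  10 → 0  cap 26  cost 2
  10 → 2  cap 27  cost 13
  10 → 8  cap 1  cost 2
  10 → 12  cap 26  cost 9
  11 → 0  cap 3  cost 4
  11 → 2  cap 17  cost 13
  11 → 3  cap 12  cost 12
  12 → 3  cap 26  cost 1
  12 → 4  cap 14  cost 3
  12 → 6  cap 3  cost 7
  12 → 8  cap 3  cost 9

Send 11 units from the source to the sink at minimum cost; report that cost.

Minimum cost for 11 units: 218

shortest-cost path #1: 11→0→6 push 2 @ unit cost 7 (adds 14)
shortest-cost path #2: 11→0→1→6 push 1 @ unit cost 10 (adds 10)
shortest-cost path #3: 11→3→5→0→1→6 push 7 @ unit cost 24 (adds 168)
shortest-cost path #4: 11→2→7→6 push 1 @ unit cost 26 (adds 26)
total cost = 218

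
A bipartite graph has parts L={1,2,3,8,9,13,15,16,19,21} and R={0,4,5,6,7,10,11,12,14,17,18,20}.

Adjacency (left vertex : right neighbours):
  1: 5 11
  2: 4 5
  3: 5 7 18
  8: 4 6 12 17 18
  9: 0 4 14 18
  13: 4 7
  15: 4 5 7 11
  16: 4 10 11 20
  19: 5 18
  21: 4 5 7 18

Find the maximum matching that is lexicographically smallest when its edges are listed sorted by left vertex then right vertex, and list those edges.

|M| = 8 (so the lex-smallest maximum matching has 8 edges)
process left vertices in ascending order; for each, take the smallest-labelled available neighbour that still permits 8 edges overall, or leave it unmatched if none does
lex-smallest matching: {1-5, 2-4, 3-7, 8-6, 9-0, 15-11, 16-10, 19-18}

Lex-smallest maximum matching: {(1,5), (2,4), (3,7), (8,6), (9,0), (15,11), (16,10), (19,18)}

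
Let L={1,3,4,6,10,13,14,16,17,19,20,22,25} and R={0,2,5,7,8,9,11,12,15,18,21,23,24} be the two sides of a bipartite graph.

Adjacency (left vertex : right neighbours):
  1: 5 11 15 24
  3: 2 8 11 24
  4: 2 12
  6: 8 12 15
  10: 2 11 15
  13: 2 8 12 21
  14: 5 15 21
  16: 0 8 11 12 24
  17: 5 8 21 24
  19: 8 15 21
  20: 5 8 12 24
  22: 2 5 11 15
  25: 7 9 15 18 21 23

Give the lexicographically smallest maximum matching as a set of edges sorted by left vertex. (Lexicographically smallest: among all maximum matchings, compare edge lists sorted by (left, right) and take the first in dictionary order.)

|M| = 10 (so the lex-smallest maximum matching has 10 edges)
process left vertices in ascending order; for each, take the smallest-labelled available neighbour that still permits 10 edges overall, or leave it unmatched if none does
lex-smallest matching: {1-5, 3-2, 4-12, 6-8, 10-11, 13-21, 14-15, 16-0, 17-24, 25-7}

Lex-smallest maximum matching: {(1,5), (3,2), (4,12), (6,8), (10,11), (13,21), (14,15), (16,0), (17,24), (25,7)}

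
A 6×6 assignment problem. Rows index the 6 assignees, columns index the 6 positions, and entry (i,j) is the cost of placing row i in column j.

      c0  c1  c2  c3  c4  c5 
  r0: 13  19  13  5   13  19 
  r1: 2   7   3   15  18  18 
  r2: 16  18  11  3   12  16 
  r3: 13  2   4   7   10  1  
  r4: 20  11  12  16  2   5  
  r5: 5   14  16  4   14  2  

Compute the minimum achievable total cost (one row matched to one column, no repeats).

Minimum assignment cost: 24

one of 2 optimal assignments: row0→col2 (cost 13), row1→col0 (cost 2), row2→col3 (cost 3), row3→col1 (cost 2), row4→col4 (cost 2), row5→col5 (cost 2)
total = 13 + 2 + 3 + 2 + 2 + 2 = 24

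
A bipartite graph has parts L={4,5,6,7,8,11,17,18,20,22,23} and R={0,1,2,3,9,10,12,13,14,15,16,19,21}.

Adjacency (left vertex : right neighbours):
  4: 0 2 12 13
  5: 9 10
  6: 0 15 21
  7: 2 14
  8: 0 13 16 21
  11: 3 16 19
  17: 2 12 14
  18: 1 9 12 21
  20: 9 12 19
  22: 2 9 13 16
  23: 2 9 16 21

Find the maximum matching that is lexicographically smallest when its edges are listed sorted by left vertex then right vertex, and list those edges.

Lex-smallest maximum matching: {(4,0), (5,9), (6,15), (7,2), (8,13), (11,3), (17,12), (18,1), (20,19), (22,16), (23,21)}

|M| = 11 (so the lex-smallest maximum matching has 11 edges)
process left vertices in ascending order; for each, take the smallest-labelled available neighbour that still permits 11 edges overall, or leave it unmatched if none does
lex-smallest matching: {4-0, 5-9, 6-15, 7-2, 8-13, 11-3, 17-12, 18-1, 20-19, 22-16, 23-21}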